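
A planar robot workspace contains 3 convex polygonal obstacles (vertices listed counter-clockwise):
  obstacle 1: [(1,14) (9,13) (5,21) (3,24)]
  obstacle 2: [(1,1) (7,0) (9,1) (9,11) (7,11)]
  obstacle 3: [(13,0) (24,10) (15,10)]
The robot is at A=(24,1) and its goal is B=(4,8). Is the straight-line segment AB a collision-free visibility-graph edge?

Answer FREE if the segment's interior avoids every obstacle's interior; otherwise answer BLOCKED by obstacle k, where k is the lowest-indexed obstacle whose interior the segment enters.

BLOCKED by obstacle 2

Obstacle 1 [(1,14) (9,13) (5,21) (3,24)]:
  edge (1,14)–(9,13): clear
  edge (9,13)–(5,21): clear
  edge (5,21)–(3,24): clear
  edge (3,24)–(1,14): clear
  midpoint (14,9/2) outside
  → clear
Obstacle 2 [(1,1) (7,0) (9,1) (9,11) (7,11)]:
  edge (1,1)–(7,0): clear
  edge (7,0)–(9,1): clear
  edge (9,1)–(9,11): crosses AB
  edge (9,11)–(7,11): clear
  edge (7,11)–(1,1): crosses AB
  → BLOCKED
Obstacle 3 [(13,0) (24,10) (15,10)]:
  edge (13,0)–(24,10): crosses AB
  edge (24,10)–(15,10): clear
  edge (15,10)–(13,0): crosses AB
  → BLOCKED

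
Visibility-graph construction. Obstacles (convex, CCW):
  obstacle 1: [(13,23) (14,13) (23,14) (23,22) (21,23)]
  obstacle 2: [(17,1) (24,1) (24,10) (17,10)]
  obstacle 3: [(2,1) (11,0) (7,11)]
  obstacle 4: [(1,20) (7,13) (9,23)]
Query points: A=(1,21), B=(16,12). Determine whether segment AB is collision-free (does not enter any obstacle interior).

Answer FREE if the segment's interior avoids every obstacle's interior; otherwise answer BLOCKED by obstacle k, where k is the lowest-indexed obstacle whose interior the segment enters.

BLOCKED by obstacle 1

Obstacle 1 [(13,23) (14,13) (23,14) (23,22) (21,23)]:
  edge (13,23)–(14,13): crosses AB
  edge (14,13)–(23,14): crosses AB
  edge (23,14)–(23,22): clear
  edge (23,22)–(21,23): clear
  edge (21,23)–(13,23): clear
  → BLOCKED
Obstacle 2 [(17,1) (24,1) (24,10) (17,10)]:
  edge (17,1)–(24,1): clear
  edge (24,1)–(24,10): clear
  edge (24,10)–(17,10): clear
  edge (17,10)–(17,1): clear
  midpoint (17/2,33/2) outside
  → clear
Obstacle 3 [(2,1) (11,0) (7,11)]:
  edge (2,1)–(11,0): clear
  edge (11,0)–(7,11): clear
  edge (7,11)–(2,1): clear
  midpoint (17/2,33/2) outside
  → clear
Obstacle 4 [(1,20) (7,13) (9,23)]:
  edge (1,20)–(7,13): clear
  edge (7,13)–(9,23): crosses AB
  edge (9,23)–(1,20): crosses AB
  → BLOCKED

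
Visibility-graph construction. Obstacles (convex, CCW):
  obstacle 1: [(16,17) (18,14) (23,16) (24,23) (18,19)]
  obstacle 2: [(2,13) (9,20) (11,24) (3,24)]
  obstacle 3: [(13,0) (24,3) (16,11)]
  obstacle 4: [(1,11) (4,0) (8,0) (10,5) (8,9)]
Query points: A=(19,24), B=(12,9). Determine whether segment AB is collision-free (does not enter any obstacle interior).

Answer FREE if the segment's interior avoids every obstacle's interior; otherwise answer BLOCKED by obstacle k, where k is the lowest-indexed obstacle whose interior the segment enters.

Obstacle 1 [(16,17) (18,14) (23,16) (24,23) (18,19)]:
  edge (16,17)–(18,14): clear
  edge (18,14)–(23,16): clear
  edge (23,16)–(24,23): clear
  edge (24,23)–(18,19): clear
  edge (18,19)–(16,17): clear
  midpoint (31/2,33/2) outside
  → clear
Obstacle 2 [(2,13) (9,20) (11,24) (3,24)]:
  edge (2,13)–(9,20): clear
  edge (9,20)–(11,24): clear
  edge (11,24)–(3,24): clear
  edge (3,24)–(2,13): clear
  midpoint (31/2,33/2) outside
  → clear
Obstacle 3 [(13,0) (24,3) (16,11)]:
  edge (13,0)–(24,3): clear
  edge (24,3)–(16,11): clear
  edge (16,11)–(13,0): clear
  midpoint (31/2,33/2) outside
  → clear
Obstacle 4 [(1,11) (4,0) (8,0) (10,5) (8,9)]:
  edge (1,11)–(4,0): clear
  edge (4,0)–(8,0): clear
  edge (8,0)–(10,5): clear
  edge (10,5)–(8,9): clear
  edge (8,9)–(1,11): clear
  midpoint (31/2,33/2) outside
  → clear

FREE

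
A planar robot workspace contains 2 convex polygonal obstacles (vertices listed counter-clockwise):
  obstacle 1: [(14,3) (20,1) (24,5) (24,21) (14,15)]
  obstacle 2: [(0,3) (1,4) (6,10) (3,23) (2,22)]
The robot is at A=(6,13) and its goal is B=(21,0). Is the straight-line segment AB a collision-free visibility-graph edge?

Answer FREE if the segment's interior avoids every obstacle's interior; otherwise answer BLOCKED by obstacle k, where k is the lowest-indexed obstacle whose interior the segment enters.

Obstacle 1 [(14,3) (20,1) (24,5) (24,21) (14,15)]:
  edge (14,3)–(20,1): crosses AB
  edge (20,1)–(24,5): clear
  edge (24,5)–(24,21): clear
  edge (24,21)–(14,15): clear
  edge (14,15)–(14,3): crosses AB
  → BLOCKED
Obstacle 2 [(0,3) (1,4) (6,10) (3,23) (2,22)]:
  edge (0,3)–(1,4): clear
  edge (1,4)–(6,10): clear
  edge (6,10)–(3,23): clear
  edge (3,23)–(2,22): clear
  edge (2,22)–(0,3): clear
  midpoint (27/2,13/2) outside
  → clear

BLOCKED by obstacle 1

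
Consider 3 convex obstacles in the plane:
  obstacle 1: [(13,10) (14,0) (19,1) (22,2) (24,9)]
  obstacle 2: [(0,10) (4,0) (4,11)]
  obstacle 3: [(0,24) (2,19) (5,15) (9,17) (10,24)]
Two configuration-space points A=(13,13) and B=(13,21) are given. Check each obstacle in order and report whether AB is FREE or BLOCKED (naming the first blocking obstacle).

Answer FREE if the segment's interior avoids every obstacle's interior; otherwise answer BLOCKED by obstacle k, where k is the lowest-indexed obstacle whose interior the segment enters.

Obstacle 1 [(13,10) (14,0) (19,1) (22,2) (24,9)]:
  edge (13,10)–(14,0): clear
  edge (14,0)–(19,1): clear
  edge (19,1)–(22,2): clear
  edge (22,2)–(24,9): clear
  edge (24,9)–(13,10): clear
  midpoint (13,17) outside
  → clear
Obstacle 2 [(0,10) (4,0) (4,11)]:
  edge (0,10)–(4,0): clear
  edge (4,0)–(4,11): clear
  edge (4,11)–(0,10): clear
  midpoint (13,17) outside
  → clear
Obstacle 3 [(0,24) (2,19) (5,15) (9,17) (10,24)]:
  edge (0,24)–(2,19): clear
  edge (2,19)–(5,15): clear
  edge (5,15)–(9,17): clear
  edge (9,17)–(10,24): clear
  edge (10,24)–(0,24): clear
  midpoint (13,17) outside
  → clear

FREE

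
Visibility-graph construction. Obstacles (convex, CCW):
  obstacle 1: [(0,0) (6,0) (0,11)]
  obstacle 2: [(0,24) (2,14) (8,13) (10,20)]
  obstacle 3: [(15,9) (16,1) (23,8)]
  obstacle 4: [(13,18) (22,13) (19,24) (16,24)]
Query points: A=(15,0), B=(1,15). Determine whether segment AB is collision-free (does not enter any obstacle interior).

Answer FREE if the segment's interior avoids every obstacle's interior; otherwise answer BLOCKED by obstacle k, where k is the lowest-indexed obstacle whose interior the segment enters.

Obstacle 1 [(0,0) (6,0) (0,11)]:
  edge (0,0)–(6,0): clear
  edge (6,0)–(0,11): clear
  edge (0,11)–(0,0): clear
  midpoint (8,15/2) outside
  → clear
Obstacle 2 [(0,24) (2,14) (8,13) (10,20)]:
  edge (0,24)–(2,14): clear
  edge (2,14)–(8,13): clear
  edge (8,13)–(10,20): clear
  edge (10,20)–(0,24): clear
  midpoint (8,15/2) outside
  → clear
Obstacle 3 [(15,9) (16,1) (23,8)]:
  edge (15,9)–(16,1): clear
  edge (16,1)–(23,8): clear
  edge (23,8)–(15,9): clear
  midpoint (8,15/2) outside
  → clear
Obstacle 4 [(13,18) (22,13) (19,24) (16,24)]:
  edge (13,18)–(22,13): clear
  edge (22,13)–(19,24): clear
  edge (19,24)–(16,24): clear
  edge (16,24)–(13,18): clear
  midpoint (8,15/2) outside
  → clear

FREE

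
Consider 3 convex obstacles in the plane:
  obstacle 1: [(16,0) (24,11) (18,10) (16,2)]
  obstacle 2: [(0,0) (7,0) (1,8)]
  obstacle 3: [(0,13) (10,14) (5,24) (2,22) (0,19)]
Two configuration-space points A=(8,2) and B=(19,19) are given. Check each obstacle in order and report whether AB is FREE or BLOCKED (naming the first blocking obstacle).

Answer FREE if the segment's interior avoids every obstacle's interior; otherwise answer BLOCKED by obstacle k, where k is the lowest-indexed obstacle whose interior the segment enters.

FREE

Obstacle 1 [(16,0) (24,11) (18,10) (16,2)]:
  edge (16,0)–(24,11): clear
  edge (24,11)–(18,10): clear
  edge (18,10)–(16,2): clear
  edge (16,2)–(16,0): clear
  midpoint (27/2,21/2) outside
  → clear
Obstacle 2 [(0,0) (7,0) (1,8)]:
  edge (0,0)–(7,0): clear
  edge (7,0)–(1,8): clear
  edge (1,8)–(0,0): clear
  midpoint (27/2,21/2) outside
  → clear
Obstacle 3 [(0,13) (10,14) (5,24) (2,22) (0,19)]:
  edge (0,13)–(10,14): clear
  edge (10,14)–(5,24): clear
  edge (5,24)–(2,22): clear
  edge (2,22)–(0,19): clear
  edge (0,19)–(0,13): clear
  midpoint (27/2,21/2) outside
  → clear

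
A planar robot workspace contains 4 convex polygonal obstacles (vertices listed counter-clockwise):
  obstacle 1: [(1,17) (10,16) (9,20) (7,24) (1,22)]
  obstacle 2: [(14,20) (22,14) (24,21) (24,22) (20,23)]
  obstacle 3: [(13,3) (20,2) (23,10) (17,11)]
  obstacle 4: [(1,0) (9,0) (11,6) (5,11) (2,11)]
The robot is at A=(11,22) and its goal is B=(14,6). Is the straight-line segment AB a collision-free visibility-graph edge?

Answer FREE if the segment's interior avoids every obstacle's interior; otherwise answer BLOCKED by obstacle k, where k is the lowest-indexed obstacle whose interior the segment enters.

FREE

Obstacle 1 [(1,17) (10,16) (9,20) (7,24) (1,22)]:
  edge (1,17)–(10,16): clear
  edge (10,16)–(9,20): clear
  edge (9,20)–(7,24): clear
  edge (7,24)–(1,22): clear
  edge (1,22)–(1,17): clear
  midpoint (25/2,14) outside
  → clear
Obstacle 2 [(14,20) (22,14) (24,21) (24,22) (20,23)]:
  edge (14,20)–(22,14): clear
  edge (22,14)–(24,21): clear
  edge (24,21)–(24,22): clear
  edge (24,22)–(20,23): clear
  edge (20,23)–(14,20): clear
  midpoint (25/2,14) outside
  → clear
Obstacle 3 [(13,3) (20,2) (23,10) (17,11)]:
  edge (13,3)–(20,2): clear
  edge (20,2)–(23,10): clear
  edge (23,10)–(17,11): clear
  edge (17,11)–(13,3): clear
  midpoint (25/2,14) outside
  → clear
Obstacle 4 [(1,0) (9,0) (11,6) (5,11) (2,11)]:
  edge (1,0)–(9,0): clear
  edge (9,0)–(11,6): clear
  edge (11,6)–(5,11): clear
  edge (5,11)–(2,11): clear
  edge (2,11)–(1,0): clear
  midpoint (25/2,14) outside
  → clear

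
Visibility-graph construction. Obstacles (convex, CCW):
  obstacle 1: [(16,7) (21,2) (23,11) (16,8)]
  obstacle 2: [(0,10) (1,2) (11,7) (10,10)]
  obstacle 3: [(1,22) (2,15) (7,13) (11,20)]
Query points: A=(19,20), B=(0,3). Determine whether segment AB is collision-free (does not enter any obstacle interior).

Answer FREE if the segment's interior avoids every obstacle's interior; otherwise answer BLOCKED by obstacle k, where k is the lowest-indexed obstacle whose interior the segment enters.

BLOCKED by obstacle 2

Obstacle 1 [(16,7) (21,2) (23,11) (16,8)]:
  edge (16,7)–(21,2): clear
  edge (21,2)–(23,11): clear
  edge (23,11)–(16,8): clear
  edge (16,8)–(16,7): clear
  midpoint (19/2,23/2) outside
  → clear
Obstacle 2 [(0,10) (1,2) (11,7) (10,10)]:
  edge (0,10)–(1,2): crosses AB
  edge (1,2)–(11,7): clear
  edge (11,7)–(10,10): clear
  edge (10,10)–(0,10): crosses AB
  → BLOCKED
Obstacle 3 [(1,22) (2,15) (7,13) (11,20)]:
  edge (1,22)–(2,15): clear
  edge (2,15)–(7,13): clear
  edge (7,13)–(11,20): clear
  edge (11,20)–(1,22): clear
  midpoint (19/2,23/2) outside
  → clear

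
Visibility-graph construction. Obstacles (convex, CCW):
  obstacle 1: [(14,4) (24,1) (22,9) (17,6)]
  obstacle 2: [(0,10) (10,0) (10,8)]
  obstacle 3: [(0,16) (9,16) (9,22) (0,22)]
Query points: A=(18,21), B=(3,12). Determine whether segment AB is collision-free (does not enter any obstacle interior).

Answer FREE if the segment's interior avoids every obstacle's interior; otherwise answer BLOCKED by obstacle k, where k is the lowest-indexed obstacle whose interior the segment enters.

Obstacle 1 [(14,4) (24,1) (22,9) (17,6)]:
  edge (14,4)–(24,1): clear
  edge (24,1)–(22,9): clear
  edge (22,9)–(17,6): clear
  edge (17,6)–(14,4): clear
  midpoint (21/2,33/2) outside
  → clear
Obstacle 2 [(0,10) (10,0) (10,8)]:
  edge (0,10)–(10,0): clear
  edge (10,0)–(10,8): clear
  edge (10,8)–(0,10): clear
  midpoint (21/2,33/2) outside
  → clear
Obstacle 3 [(0,16) (9,16) (9,22) (0,22)]:
  edge (0,16)–(9,16): clear
  edge (9,16)–(9,22): clear
  edge (9,22)–(0,22): clear
  edge (0,22)–(0,16): clear
  midpoint (21/2,33/2) outside
  → clear

FREE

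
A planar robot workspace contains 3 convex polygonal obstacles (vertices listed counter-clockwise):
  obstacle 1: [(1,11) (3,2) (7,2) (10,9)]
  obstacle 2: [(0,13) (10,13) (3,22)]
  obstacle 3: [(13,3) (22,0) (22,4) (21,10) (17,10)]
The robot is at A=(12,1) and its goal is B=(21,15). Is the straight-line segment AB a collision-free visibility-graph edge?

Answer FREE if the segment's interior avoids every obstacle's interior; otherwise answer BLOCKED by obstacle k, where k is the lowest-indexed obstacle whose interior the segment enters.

Obstacle 1 [(1,11) (3,2) (7,2) (10,9)]:
  edge (1,11)–(3,2): clear
  edge (3,2)–(7,2): clear
  edge (7,2)–(10,9): clear
  edge (10,9)–(1,11): clear
  midpoint (33/2,8) outside
  → clear
Obstacle 2 [(0,13) (10,13) (3,22)]:
  edge (0,13)–(10,13): clear
  edge (10,13)–(3,22): clear
  edge (3,22)–(0,13): clear
  midpoint (33/2,8) outside
  → clear
Obstacle 3 [(13,3) (22,0) (22,4) (21,10) (17,10)]:
  edge (13,3)–(22,0): crosses AB
  edge (22,0)–(22,4): clear
  edge (22,4)–(21,10): clear
  edge (21,10)–(17,10): crosses AB
  edge (17,10)–(13,3): clear
  → BLOCKED

BLOCKED by obstacle 3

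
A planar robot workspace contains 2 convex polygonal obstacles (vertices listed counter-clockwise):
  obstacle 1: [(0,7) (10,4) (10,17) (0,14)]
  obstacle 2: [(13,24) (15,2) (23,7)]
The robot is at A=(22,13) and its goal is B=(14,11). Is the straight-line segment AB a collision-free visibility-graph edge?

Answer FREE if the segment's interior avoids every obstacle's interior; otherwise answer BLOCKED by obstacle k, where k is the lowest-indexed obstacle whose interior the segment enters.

BLOCKED by obstacle 2

Obstacle 1 [(0,7) (10,4) (10,17) (0,14)]:
  edge (0,7)–(10,4): clear
  edge (10,4)–(10,17): clear
  edge (10,17)–(0,14): clear
  edge (0,14)–(0,7): clear
  midpoint (18,12) outside
  → clear
Obstacle 2 [(13,24) (15,2) (23,7)]:
  edge (13,24)–(15,2): crosses AB
  edge (15,2)–(23,7): clear
  edge (23,7)–(13,24): crosses AB
  → BLOCKED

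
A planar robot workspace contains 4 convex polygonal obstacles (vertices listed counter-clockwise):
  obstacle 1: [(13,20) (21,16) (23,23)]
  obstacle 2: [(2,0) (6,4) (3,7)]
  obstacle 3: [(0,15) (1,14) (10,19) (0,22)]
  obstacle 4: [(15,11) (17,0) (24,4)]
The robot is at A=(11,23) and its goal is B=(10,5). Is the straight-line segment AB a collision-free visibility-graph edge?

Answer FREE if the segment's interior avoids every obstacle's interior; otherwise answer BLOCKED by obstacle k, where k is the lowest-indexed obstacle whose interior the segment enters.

Obstacle 1 [(13,20) (21,16) (23,23)]:
  edge (13,20)–(21,16): clear
  edge (21,16)–(23,23): clear
  edge (23,23)–(13,20): clear
  midpoint (21/2,14) outside
  → clear
Obstacle 2 [(2,0) (6,4) (3,7)]:
  edge (2,0)–(6,4): clear
  edge (6,4)–(3,7): clear
  edge (3,7)–(2,0): clear
  midpoint (21/2,14) outside
  → clear
Obstacle 3 [(0,15) (1,14) (10,19) (0,22)]:
  edge (0,15)–(1,14): clear
  edge (1,14)–(10,19): clear
  edge (10,19)–(0,22): clear
  edge (0,22)–(0,15): clear
  midpoint (21/2,14) outside
  → clear
Obstacle 4 [(15,11) (17,0) (24,4)]:
  edge (15,11)–(17,0): clear
  edge (17,0)–(24,4): clear
  edge (24,4)–(15,11): clear
  midpoint (21/2,14) outside
  → clear

FREE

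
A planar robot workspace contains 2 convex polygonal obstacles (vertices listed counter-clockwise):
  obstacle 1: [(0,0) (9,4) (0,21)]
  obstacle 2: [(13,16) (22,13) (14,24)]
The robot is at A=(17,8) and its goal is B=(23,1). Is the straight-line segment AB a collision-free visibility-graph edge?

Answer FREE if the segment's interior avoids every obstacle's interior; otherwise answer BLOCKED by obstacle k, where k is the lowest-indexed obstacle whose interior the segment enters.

Obstacle 1 [(0,0) (9,4) (0,21)]:
  edge (0,0)–(9,4): clear
  edge (9,4)–(0,21): clear
  edge (0,21)–(0,0): clear
  midpoint (20,9/2) outside
  → clear
Obstacle 2 [(13,16) (22,13) (14,24)]:
  edge (13,16)–(22,13): clear
  edge (22,13)–(14,24): clear
  edge (14,24)–(13,16): clear
  midpoint (20,9/2) outside
  → clear

FREE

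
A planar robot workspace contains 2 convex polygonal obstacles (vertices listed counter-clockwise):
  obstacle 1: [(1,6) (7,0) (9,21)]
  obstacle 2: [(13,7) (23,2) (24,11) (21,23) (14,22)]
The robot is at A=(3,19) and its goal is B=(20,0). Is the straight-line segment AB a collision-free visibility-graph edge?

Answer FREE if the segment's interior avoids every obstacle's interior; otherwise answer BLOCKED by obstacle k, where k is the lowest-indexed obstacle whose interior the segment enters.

BLOCKED by obstacle 1

Obstacle 1 [(1,6) (7,0) (9,21)]:
  edge (1,6)–(7,0): clear
  edge (7,0)–(9,21): crosses AB
  edge (9,21)–(1,6): crosses AB
  → BLOCKED
Obstacle 2 [(13,7) (23,2) (24,11) (21,23) (14,22)]:
  edge (13,7)–(23,2): crosses AB
  edge (23,2)–(24,11): clear
  edge (24,11)–(21,23): clear
  edge (21,23)–(14,22): clear
  edge (14,22)–(13,7): crosses AB
  → BLOCKED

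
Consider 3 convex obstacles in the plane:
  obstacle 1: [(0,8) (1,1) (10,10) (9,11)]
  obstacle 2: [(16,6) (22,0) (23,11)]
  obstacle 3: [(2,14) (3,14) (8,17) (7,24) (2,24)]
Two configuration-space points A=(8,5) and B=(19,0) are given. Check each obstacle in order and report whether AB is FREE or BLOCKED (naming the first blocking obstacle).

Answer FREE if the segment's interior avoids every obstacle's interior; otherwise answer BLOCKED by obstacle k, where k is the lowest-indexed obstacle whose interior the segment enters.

Obstacle 1 [(0,8) (1,1) (10,10) (9,11)]:
  edge (0,8)–(1,1): clear
  edge (1,1)–(10,10): clear
  edge (10,10)–(9,11): clear
  edge (9,11)–(0,8): clear
  midpoint (27/2,5/2) outside
  → clear
Obstacle 2 [(16,6) (22,0) (23,11)]:
  edge (16,6)–(22,0): clear
  edge (22,0)–(23,11): clear
  edge (23,11)–(16,6): clear
  midpoint (27/2,5/2) outside
  → clear
Obstacle 3 [(2,14) (3,14) (8,17) (7,24) (2,24)]:
  edge (2,14)–(3,14): clear
  edge (3,14)–(8,17): clear
  edge (8,17)–(7,24): clear
  edge (7,24)–(2,24): clear
  edge (2,24)–(2,14): clear
  midpoint (27/2,5/2) outside
  → clear

FREE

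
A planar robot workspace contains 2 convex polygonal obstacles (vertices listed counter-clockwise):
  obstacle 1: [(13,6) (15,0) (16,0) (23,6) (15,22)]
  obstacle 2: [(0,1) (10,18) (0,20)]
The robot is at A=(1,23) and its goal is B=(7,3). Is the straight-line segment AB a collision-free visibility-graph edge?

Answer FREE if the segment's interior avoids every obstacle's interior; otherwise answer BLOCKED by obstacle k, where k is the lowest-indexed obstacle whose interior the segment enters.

BLOCKED by obstacle 2

Obstacle 1 [(13,6) (15,0) (16,0) (23,6) (15,22)]:
  edge (13,6)–(15,0): clear
  edge (15,0)–(16,0): clear
  edge (16,0)–(23,6): clear
  edge (23,6)–(15,22): clear
  edge (15,22)–(13,6): clear
  midpoint (4,13) outside
  → clear
Obstacle 2 [(0,1) (10,18) (0,20)]:
  edge (0,1)–(10,18): crosses AB
  edge (10,18)–(0,20): crosses AB
  edge (0,20)–(0,1): clear
  → BLOCKED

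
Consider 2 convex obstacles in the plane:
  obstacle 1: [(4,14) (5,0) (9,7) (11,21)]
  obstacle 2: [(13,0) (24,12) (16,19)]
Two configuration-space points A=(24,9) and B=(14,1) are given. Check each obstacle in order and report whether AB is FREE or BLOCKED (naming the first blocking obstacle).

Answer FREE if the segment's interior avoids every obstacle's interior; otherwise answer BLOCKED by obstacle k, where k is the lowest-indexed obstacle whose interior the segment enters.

FREE

Obstacle 1 [(4,14) (5,0) (9,7) (11,21)]:
  edge (4,14)–(5,0): clear
  edge (5,0)–(9,7): clear
  edge (9,7)–(11,21): clear
  edge (11,21)–(4,14): clear
  midpoint (19,5) outside
  → clear
Obstacle 2 [(13,0) (24,12) (16,19)]:
  edge (13,0)–(24,12): clear
  edge (24,12)–(16,19): clear
  edge (16,19)–(13,0): clear
  midpoint (19,5) outside
  → clear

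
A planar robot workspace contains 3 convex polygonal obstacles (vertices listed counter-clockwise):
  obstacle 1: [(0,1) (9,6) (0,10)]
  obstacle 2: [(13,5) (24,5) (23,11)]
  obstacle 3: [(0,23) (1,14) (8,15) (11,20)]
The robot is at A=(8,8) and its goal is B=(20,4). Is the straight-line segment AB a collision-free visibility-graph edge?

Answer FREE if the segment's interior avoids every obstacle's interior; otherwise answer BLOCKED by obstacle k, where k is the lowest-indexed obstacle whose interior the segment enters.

BLOCKED by obstacle 2

Obstacle 1 [(0,1) (9,6) (0,10)]:
  edge (0,1)–(9,6): clear
  edge (9,6)–(0,10): clear
  edge (0,10)–(0,1): clear
  midpoint (14,6) outside
  → clear
Obstacle 2 [(13,5) (24,5) (23,11)]:
  edge (13,5)–(24,5): crosses AB
  edge (24,5)–(23,11): clear
  edge (23,11)–(13,5): crosses AB
  → BLOCKED
Obstacle 3 [(0,23) (1,14) (8,15) (11,20)]:
  edge (0,23)–(1,14): clear
  edge (1,14)–(8,15): clear
  edge (8,15)–(11,20): clear
  edge (11,20)–(0,23): clear
  midpoint (14,6) outside
  → clear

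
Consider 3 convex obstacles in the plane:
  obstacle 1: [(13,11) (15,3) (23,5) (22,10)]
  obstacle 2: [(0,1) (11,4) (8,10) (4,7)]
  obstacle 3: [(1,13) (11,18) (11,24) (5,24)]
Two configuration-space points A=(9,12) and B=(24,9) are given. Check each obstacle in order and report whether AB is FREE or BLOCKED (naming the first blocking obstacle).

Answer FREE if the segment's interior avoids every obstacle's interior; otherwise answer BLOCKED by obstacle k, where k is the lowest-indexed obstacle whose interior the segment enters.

BLOCKED by obstacle 1

Obstacle 1 [(13,11) (15,3) (23,5) (22,10)]:
  edge (13,11)–(15,3): clear
  edge (15,3)–(23,5): clear
  edge (23,5)–(22,10): crosses AB
  edge (22,10)–(13,11): crosses AB
  → BLOCKED
Obstacle 2 [(0,1) (11,4) (8,10) (4,7)]:
  edge (0,1)–(11,4): clear
  edge (11,4)–(8,10): clear
  edge (8,10)–(4,7): clear
  edge (4,7)–(0,1): clear
  midpoint (33/2,21/2) outside
  → clear
Obstacle 3 [(1,13) (11,18) (11,24) (5,24)]:
  edge (1,13)–(11,18): clear
  edge (11,18)–(11,24): clear
  edge (11,24)–(5,24): clear
  edge (5,24)–(1,13): clear
  midpoint (33/2,21/2) outside
  → clear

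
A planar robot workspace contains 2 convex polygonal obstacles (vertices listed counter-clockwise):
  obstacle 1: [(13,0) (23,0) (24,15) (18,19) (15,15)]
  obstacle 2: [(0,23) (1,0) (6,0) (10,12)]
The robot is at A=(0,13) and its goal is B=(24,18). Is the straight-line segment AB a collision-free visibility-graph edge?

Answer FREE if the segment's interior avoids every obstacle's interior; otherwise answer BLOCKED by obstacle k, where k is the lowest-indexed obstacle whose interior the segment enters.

Obstacle 1 [(13,0) (23,0) (24,15) (18,19) (15,15)]:
  edge (13,0)–(23,0): clear
  edge (23,0)–(24,15): clear
  edge (24,15)–(18,19): crosses AB
  edge (18,19)–(15,15): crosses AB
  edge (15,15)–(13,0): clear
  → BLOCKED
Obstacle 2 [(0,23) (1,0) (6,0) (10,12)]:
  edge (0,23)–(1,0): crosses AB
  edge (1,0)–(6,0): clear
  edge (6,0)–(10,12): clear
  edge (10,12)–(0,23): crosses AB
  → BLOCKED

BLOCKED by obstacle 1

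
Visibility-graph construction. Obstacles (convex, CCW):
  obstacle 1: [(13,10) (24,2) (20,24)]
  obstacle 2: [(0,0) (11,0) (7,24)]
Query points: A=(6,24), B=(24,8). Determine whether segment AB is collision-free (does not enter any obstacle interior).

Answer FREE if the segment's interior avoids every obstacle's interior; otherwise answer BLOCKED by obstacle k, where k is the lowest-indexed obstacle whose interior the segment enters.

Obstacle 1 [(13,10) (24,2) (20,24)]:
  edge (13,10)–(24,2): clear
  edge (24,2)–(20,24): crosses AB
  edge (20,24)–(13,10): crosses AB
  → BLOCKED
Obstacle 2 [(0,0) (11,0) (7,24)]:
  edge (0,0)–(11,0): clear
  edge (11,0)–(7,24): crosses AB
  edge (7,24)–(0,0): crosses AB
  → BLOCKED

BLOCKED by obstacle 1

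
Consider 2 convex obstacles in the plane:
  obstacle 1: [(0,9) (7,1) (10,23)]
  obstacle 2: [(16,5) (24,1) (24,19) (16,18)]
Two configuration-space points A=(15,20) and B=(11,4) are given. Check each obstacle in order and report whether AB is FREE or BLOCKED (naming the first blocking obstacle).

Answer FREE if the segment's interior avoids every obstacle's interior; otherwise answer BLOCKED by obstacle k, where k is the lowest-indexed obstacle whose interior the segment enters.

Obstacle 1 [(0,9) (7,1) (10,23)]:
  edge (0,9)–(7,1): clear
  edge (7,1)–(10,23): clear
  edge (10,23)–(0,9): clear
  midpoint (13,12) outside
  → clear
Obstacle 2 [(16,5) (24,1) (24,19) (16,18)]:
  edge (16,5)–(24,1): clear
  edge (24,1)–(24,19): clear
  edge (24,19)–(16,18): clear
  edge (16,18)–(16,5): clear
  midpoint (13,12) outside
  → clear

FREE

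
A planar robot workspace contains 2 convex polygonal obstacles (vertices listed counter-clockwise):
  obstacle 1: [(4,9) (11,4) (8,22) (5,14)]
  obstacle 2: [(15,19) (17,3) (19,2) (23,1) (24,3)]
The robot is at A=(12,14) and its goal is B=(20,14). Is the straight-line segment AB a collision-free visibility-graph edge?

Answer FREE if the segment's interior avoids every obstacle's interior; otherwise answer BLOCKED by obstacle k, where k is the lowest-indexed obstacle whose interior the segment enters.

BLOCKED by obstacle 2

Obstacle 1 [(4,9) (11,4) (8,22) (5,14)]:
  edge (4,9)–(11,4): clear
  edge (11,4)–(8,22): clear
  edge (8,22)–(5,14): clear
  edge (5,14)–(4,9): clear
  midpoint (16,14) outside
  → clear
Obstacle 2 [(15,19) (17,3) (19,2) (23,1) (24,3)]:
  edge (15,19)–(17,3): crosses AB
  edge (17,3)–(19,2): clear
  edge (19,2)–(23,1): clear
  edge (23,1)–(24,3): clear
  edge (24,3)–(15,19): crosses AB
  → BLOCKED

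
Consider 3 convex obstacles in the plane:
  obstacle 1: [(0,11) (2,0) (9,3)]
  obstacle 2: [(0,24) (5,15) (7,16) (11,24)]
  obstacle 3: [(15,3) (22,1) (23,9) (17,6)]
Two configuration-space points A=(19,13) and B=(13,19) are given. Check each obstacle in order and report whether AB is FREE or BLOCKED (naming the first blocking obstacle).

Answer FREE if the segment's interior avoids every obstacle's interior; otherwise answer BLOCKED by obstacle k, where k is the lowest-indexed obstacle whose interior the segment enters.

Obstacle 1 [(0,11) (2,0) (9,3)]:
  edge (0,11)–(2,0): clear
  edge (2,0)–(9,3): clear
  edge (9,3)–(0,11): clear
  midpoint (16,16) outside
  → clear
Obstacle 2 [(0,24) (5,15) (7,16) (11,24)]:
  edge (0,24)–(5,15): clear
  edge (5,15)–(7,16): clear
  edge (7,16)–(11,24): clear
  edge (11,24)–(0,24): clear
  midpoint (16,16) outside
  → clear
Obstacle 3 [(15,3) (22,1) (23,9) (17,6)]:
  edge (15,3)–(22,1): clear
  edge (22,1)–(23,9): clear
  edge (23,9)–(17,6): clear
  edge (17,6)–(15,3): clear
  midpoint (16,16) outside
  → clear

FREE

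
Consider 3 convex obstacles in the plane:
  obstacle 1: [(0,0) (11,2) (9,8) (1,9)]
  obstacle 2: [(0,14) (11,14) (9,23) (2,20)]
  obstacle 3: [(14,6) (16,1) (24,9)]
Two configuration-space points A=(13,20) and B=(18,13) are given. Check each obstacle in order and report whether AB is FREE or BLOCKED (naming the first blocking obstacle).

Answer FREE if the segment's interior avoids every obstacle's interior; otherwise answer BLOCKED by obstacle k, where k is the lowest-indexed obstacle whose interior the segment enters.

Obstacle 1 [(0,0) (11,2) (9,8) (1,9)]:
  edge (0,0)–(11,2): clear
  edge (11,2)–(9,8): clear
  edge (9,8)–(1,9): clear
  edge (1,9)–(0,0): clear
  midpoint (31/2,33/2) outside
  → clear
Obstacle 2 [(0,14) (11,14) (9,23) (2,20)]:
  edge (0,14)–(11,14): clear
  edge (11,14)–(9,23): clear
  edge (9,23)–(2,20): clear
  edge (2,20)–(0,14): clear
  midpoint (31/2,33/2) outside
  → clear
Obstacle 3 [(14,6) (16,1) (24,9)]:
  edge (14,6)–(16,1): clear
  edge (16,1)–(24,9): clear
  edge (24,9)–(14,6): clear
  midpoint (31/2,33/2) outside
  → clear

FREE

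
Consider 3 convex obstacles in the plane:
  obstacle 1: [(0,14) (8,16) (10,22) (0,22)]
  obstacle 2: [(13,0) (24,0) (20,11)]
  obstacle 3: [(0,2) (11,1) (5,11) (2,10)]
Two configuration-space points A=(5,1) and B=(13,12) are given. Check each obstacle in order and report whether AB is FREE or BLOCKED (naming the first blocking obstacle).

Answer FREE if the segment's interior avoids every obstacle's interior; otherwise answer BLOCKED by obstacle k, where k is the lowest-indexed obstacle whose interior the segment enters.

BLOCKED by obstacle 3

Obstacle 1 [(0,14) (8,16) (10,22) (0,22)]:
  edge (0,14)–(8,16): clear
  edge (8,16)–(10,22): clear
  edge (10,22)–(0,22): clear
  edge (0,22)–(0,14): clear
  midpoint (9,13/2) outside
  → clear
Obstacle 2 [(13,0) (24,0) (20,11)]:
  edge (13,0)–(24,0): clear
  edge (24,0)–(20,11): clear
  edge (20,11)–(13,0): clear
  midpoint (9,13/2) outside
  → clear
Obstacle 3 [(0,2) (11,1) (5,11) (2,10)]:
  edge (0,2)–(11,1): crosses AB
  edge (11,1)–(5,11): crosses AB
  edge (5,11)–(2,10): clear
  edge (2,10)–(0,2): clear
  → BLOCKED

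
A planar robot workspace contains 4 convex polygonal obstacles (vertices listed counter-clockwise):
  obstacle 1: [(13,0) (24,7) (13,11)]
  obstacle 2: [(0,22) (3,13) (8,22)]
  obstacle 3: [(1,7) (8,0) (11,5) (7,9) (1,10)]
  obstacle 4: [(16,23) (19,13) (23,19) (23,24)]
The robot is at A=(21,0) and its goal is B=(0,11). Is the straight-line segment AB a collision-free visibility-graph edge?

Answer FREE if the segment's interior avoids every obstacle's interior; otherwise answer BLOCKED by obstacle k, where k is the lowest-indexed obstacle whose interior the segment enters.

BLOCKED by obstacle 1

Obstacle 1 [(13,0) (24,7) (13,11)]:
  edge (13,0)–(24,7): crosses AB
  edge (24,7)–(13,11): clear
  edge (13,11)–(13,0): crosses AB
  → BLOCKED
Obstacle 2 [(0,22) (3,13) (8,22)]:
  edge (0,22)–(3,13): clear
  edge (3,13)–(8,22): clear
  edge (8,22)–(0,22): clear
  midpoint (21/2,11/2) outside
  → clear
Obstacle 3 [(1,7) (8,0) (11,5) (7,9) (1,10)]:
  edge (1,7)–(8,0): clear
  edge (8,0)–(11,5): clear
  edge (11,5)–(7,9): crosses AB
  edge (7,9)–(1,10): crosses AB
  edge (1,10)–(1,7): clear
  → BLOCKED
Obstacle 4 [(16,23) (19,13) (23,19) (23,24)]:
  edge (16,23)–(19,13): clear
  edge (19,13)–(23,19): clear
  edge (23,19)–(23,24): clear
  edge (23,24)–(16,23): clear
  midpoint (21/2,11/2) outside
  → clear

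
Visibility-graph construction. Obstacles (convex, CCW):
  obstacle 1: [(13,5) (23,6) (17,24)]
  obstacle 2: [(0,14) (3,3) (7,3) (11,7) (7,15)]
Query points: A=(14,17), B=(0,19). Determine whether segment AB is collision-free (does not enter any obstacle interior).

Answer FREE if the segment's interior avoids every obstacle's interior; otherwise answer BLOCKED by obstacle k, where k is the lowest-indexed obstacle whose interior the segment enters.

FREE

Obstacle 1 [(13,5) (23,6) (17,24)]:
  edge (13,5)–(23,6): clear
  edge (23,6)–(17,24): clear
  edge (17,24)–(13,5): clear
  midpoint (7,18) outside
  → clear
Obstacle 2 [(0,14) (3,3) (7,3) (11,7) (7,15)]:
  edge (0,14)–(3,3): clear
  edge (3,3)–(7,3): clear
  edge (7,3)–(11,7): clear
  edge (11,7)–(7,15): clear
  edge (7,15)–(0,14): clear
  midpoint (7,18) outside
  → clear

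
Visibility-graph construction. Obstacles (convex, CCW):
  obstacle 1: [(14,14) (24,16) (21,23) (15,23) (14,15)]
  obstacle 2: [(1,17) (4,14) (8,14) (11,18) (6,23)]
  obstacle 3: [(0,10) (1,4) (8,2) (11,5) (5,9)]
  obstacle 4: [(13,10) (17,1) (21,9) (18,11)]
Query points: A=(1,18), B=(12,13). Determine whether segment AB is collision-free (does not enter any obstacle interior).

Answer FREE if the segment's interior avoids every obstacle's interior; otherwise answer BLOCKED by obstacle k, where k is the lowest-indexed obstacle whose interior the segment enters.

BLOCKED by obstacle 2

Obstacle 1 [(14,14) (24,16) (21,23) (15,23) (14,15)]:
  edge (14,14)–(24,16): clear
  edge (24,16)–(21,23): clear
  edge (21,23)–(15,23): clear
  edge (15,23)–(14,15): clear
  edge (14,15)–(14,14): clear
  midpoint (13/2,31/2) outside
  → clear
Obstacle 2 [(1,17) (4,14) (8,14) (11,18) (6,23)]:
  edge (1,17)–(4,14): clear
  edge (4,14)–(8,14): clear
  edge (8,14)–(11,18): crosses AB
  edge (11,18)–(6,23): clear
  edge (6,23)–(1,17): crosses AB
  → BLOCKED
Obstacle 3 [(0,10) (1,4) (8,2) (11,5) (5,9)]:
  edge (0,10)–(1,4): clear
  edge (1,4)–(8,2): clear
  edge (8,2)–(11,5): clear
  edge (11,5)–(5,9): clear
  edge (5,9)–(0,10): clear
  midpoint (13/2,31/2) outside
  → clear
Obstacle 4 [(13,10) (17,1) (21,9) (18,11)]:
  edge (13,10)–(17,1): clear
  edge (17,1)–(21,9): clear
  edge (21,9)–(18,11): clear
  edge (18,11)–(13,10): clear
  midpoint (13/2,31/2) outside
  → clear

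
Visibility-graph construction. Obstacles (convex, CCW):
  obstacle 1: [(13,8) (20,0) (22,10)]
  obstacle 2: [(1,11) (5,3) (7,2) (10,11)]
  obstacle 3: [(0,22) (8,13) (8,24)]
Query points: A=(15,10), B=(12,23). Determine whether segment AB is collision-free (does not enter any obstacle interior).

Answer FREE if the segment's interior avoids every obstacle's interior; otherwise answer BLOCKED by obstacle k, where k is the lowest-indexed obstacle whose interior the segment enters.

Obstacle 1 [(13,8) (20,0) (22,10)]:
  edge (13,8)–(20,0): clear
  edge (20,0)–(22,10): clear
  edge (22,10)–(13,8): clear
  midpoint (27/2,33/2) outside
  → clear
Obstacle 2 [(1,11) (5,3) (7,2) (10,11)]:
  edge (1,11)–(5,3): clear
  edge (5,3)–(7,2): clear
  edge (7,2)–(10,11): clear
  edge (10,11)–(1,11): clear
  midpoint (27/2,33/2) outside
  → clear
Obstacle 3 [(0,22) (8,13) (8,24)]:
  edge (0,22)–(8,13): clear
  edge (8,13)–(8,24): clear
  edge (8,24)–(0,22): clear
  midpoint (27/2,33/2) outside
  → clear

FREE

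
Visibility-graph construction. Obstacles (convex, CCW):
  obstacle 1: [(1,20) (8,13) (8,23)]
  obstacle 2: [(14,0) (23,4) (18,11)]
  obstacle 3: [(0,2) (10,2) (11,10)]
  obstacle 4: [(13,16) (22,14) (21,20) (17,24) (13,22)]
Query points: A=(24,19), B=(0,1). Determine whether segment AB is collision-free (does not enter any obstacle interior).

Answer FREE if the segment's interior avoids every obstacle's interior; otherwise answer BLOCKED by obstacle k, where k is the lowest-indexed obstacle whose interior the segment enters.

Obstacle 1 [(1,20) (8,13) (8,23)]:
  edge (1,20)–(8,13): clear
  edge (8,13)–(8,23): clear
  edge (8,23)–(1,20): clear
  midpoint (12,10) outside
  → clear
Obstacle 2 [(14,0) (23,4) (18,11)]:
  edge (14,0)–(23,4): clear
  edge (23,4)–(18,11): clear
  edge (18,11)–(14,0): clear
  midpoint (12,10) outside
  → clear
Obstacle 3 [(0,2) (10,2) (11,10)]:
  edge (0,2)–(10,2): crosses AB
  edge (10,2)–(11,10): crosses AB
  edge (11,10)–(0,2): clear
  → BLOCKED
Obstacle 4 [(13,16) (22,14) (21,20) (17,24) (13,22)]:
  edge (13,16)–(22,14): crosses AB
  edge (22,14)–(21,20): crosses AB
  edge (21,20)–(17,24): clear
  edge (17,24)–(13,22): clear
  edge (13,22)–(13,16): clear
  → BLOCKED

BLOCKED by obstacle 3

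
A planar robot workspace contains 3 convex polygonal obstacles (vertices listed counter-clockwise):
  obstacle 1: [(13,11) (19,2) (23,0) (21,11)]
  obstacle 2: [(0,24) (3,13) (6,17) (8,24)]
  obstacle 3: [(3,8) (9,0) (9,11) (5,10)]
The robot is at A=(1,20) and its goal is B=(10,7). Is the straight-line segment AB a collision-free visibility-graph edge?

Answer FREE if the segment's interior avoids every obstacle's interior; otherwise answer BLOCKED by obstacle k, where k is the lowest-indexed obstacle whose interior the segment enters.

Obstacle 1 [(13,11) (19,2) (23,0) (21,11)]:
  edge (13,11)–(19,2): clear
  edge (19,2)–(23,0): clear
  edge (23,0)–(21,11): clear
  edge (21,11)–(13,11): clear
  midpoint (11/2,27/2) outside
  → clear
Obstacle 2 [(0,24) (3,13) (6,17) (8,24)]:
  edge (0,24)–(3,13): crosses AB
  edge (3,13)–(6,17): crosses AB
  edge (6,17)–(8,24): clear
  edge (8,24)–(0,24): clear
  → BLOCKED
Obstacle 3 [(3,8) (9,0) (9,11) (5,10)]:
  edge (3,8)–(9,0): clear
  edge (9,0)–(9,11): crosses AB
  edge (9,11)–(5,10): crosses AB
  edge (5,10)–(3,8): clear
  → BLOCKED

BLOCKED by obstacle 2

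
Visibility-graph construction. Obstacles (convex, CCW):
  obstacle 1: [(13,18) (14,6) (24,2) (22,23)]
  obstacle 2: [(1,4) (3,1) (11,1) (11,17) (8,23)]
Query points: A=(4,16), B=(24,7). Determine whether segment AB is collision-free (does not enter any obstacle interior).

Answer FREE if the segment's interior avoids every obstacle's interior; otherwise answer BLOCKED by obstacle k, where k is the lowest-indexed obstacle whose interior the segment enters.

Obstacle 1 [(13,18) (14,6) (24,2) (22,23)]:
  edge (13,18)–(14,6): crosses AB
  edge (14,6)–(24,2): clear
  edge (24,2)–(22,23): crosses AB
  edge (22,23)–(13,18): clear
  → BLOCKED
Obstacle 2 [(1,4) (3,1) (11,1) (11,17) (8,23)]:
  edge (1,4)–(3,1): clear
  edge (3,1)–(11,1): clear
  edge (11,1)–(11,17): crosses AB
  edge (11,17)–(8,23): clear
  edge (8,23)–(1,4): crosses AB
  → BLOCKED

BLOCKED by obstacle 1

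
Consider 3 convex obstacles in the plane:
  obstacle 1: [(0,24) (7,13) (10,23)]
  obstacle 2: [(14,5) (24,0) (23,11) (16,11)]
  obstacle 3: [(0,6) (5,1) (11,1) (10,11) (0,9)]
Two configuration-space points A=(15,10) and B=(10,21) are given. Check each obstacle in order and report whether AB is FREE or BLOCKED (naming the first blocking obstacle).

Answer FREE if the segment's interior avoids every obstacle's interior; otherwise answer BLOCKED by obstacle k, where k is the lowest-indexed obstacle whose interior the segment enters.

FREE

Obstacle 1 [(0,24) (7,13) (10,23)]:
  edge (0,24)–(7,13): clear
  edge (7,13)–(10,23): clear
  edge (10,23)–(0,24): clear
  midpoint (25/2,31/2) outside
  → clear
Obstacle 2 [(14,5) (24,0) (23,11) (16,11)]:
  edge (14,5)–(24,0): clear
  edge (24,0)–(23,11): clear
  edge (23,11)–(16,11): clear
  edge (16,11)–(14,5): clear
  midpoint (25/2,31/2) outside
  → clear
Obstacle 3 [(0,6) (5,1) (11,1) (10,11) (0,9)]:
  edge (0,6)–(5,1): clear
  edge (5,1)–(11,1): clear
  edge (11,1)–(10,11): clear
  edge (10,11)–(0,9): clear
  edge (0,9)–(0,6): clear
  midpoint (25/2,31/2) outside
  → clear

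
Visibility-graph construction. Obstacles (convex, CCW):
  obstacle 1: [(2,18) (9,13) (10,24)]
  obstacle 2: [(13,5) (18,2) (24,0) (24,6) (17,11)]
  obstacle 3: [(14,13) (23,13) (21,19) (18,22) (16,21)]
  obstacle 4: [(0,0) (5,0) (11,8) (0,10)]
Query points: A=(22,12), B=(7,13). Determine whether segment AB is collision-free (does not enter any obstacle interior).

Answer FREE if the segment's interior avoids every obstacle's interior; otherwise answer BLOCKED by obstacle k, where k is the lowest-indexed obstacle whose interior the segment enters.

FREE

Obstacle 1 [(2,18) (9,13) (10,24)]:
  edge (2,18)–(9,13): clear
  edge (9,13)–(10,24): clear
  edge (10,24)–(2,18): clear
  midpoint (29/2,25/2) outside
  → clear
Obstacle 2 [(13,5) (18,2) (24,0) (24,6) (17,11)]:
  edge (13,5)–(18,2): clear
  edge (18,2)–(24,0): clear
  edge (24,0)–(24,6): clear
  edge (24,6)–(17,11): clear
  edge (17,11)–(13,5): clear
  midpoint (29/2,25/2) outside
  → clear
Obstacle 3 [(14,13) (23,13) (21,19) (18,22) (16,21)]:
  edge (14,13)–(23,13): clear
  edge (23,13)–(21,19): clear
  edge (21,19)–(18,22): clear
  edge (18,22)–(16,21): clear
  edge (16,21)–(14,13): clear
  midpoint (29/2,25/2) outside
  → clear
Obstacle 4 [(0,0) (5,0) (11,8) (0,10)]:
  edge (0,0)–(5,0): clear
  edge (5,0)–(11,8): clear
  edge (11,8)–(0,10): clear
  edge (0,10)–(0,0): clear
  midpoint (29/2,25/2) outside
  → clear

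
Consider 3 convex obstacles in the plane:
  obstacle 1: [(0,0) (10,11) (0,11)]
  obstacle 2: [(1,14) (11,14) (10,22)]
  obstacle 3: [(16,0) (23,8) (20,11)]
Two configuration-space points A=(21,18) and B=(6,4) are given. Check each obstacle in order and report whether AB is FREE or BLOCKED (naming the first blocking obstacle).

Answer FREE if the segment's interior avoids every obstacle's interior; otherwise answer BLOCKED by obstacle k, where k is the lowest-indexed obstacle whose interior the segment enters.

FREE

Obstacle 1 [(0,0) (10,11) (0,11)]:
  edge (0,0)–(10,11): clear
  edge (10,11)–(0,11): clear
  edge (0,11)–(0,0): clear
  midpoint (27/2,11) outside
  → clear
Obstacle 2 [(1,14) (11,14) (10,22)]:
  edge (1,14)–(11,14): clear
  edge (11,14)–(10,22): clear
  edge (10,22)–(1,14): clear
  midpoint (27/2,11) outside
  → clear
Obstacle 3 [(16,0) (23,8) (20,11)]:
  edge (16,0)–(23,8): clear
  edge (23,8)–(20,11): clear
  edge (20,11)–(16,0): clear
  midpoint (27/2,11) outside
  → clear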